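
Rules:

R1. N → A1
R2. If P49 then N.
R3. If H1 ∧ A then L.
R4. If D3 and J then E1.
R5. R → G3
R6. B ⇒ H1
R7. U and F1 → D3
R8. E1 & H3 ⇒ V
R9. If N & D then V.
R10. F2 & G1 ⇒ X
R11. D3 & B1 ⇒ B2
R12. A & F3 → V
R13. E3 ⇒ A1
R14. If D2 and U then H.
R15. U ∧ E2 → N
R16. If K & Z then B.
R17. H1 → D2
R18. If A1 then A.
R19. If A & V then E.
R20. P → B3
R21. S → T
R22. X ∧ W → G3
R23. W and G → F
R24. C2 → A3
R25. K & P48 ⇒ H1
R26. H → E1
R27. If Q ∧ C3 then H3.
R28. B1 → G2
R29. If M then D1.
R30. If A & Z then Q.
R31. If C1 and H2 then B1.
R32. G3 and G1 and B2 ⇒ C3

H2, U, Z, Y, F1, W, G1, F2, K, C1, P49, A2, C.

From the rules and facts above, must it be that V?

N  (by R2: P49)
D3  (by R7: U, F1)
X  (by R10: F2, G1)
B  (by R16: K, Z)
G3  (by R22: X, W)
B1  (by R31: C1, H2)
A1  (by R1: N)
H1  (by R6: B)
B2  (by R11: D3, B1)
D2  (by R17: H1)
A  (by R18: A1)
Q  (by R30: A, Z)
C3  (by R32: G3, G1, B2)
H  (by R14: D2, U)
E1  (by R26: H)
H3  (by R27: Q, C3)
V  (by R8: E1, H3)

Yes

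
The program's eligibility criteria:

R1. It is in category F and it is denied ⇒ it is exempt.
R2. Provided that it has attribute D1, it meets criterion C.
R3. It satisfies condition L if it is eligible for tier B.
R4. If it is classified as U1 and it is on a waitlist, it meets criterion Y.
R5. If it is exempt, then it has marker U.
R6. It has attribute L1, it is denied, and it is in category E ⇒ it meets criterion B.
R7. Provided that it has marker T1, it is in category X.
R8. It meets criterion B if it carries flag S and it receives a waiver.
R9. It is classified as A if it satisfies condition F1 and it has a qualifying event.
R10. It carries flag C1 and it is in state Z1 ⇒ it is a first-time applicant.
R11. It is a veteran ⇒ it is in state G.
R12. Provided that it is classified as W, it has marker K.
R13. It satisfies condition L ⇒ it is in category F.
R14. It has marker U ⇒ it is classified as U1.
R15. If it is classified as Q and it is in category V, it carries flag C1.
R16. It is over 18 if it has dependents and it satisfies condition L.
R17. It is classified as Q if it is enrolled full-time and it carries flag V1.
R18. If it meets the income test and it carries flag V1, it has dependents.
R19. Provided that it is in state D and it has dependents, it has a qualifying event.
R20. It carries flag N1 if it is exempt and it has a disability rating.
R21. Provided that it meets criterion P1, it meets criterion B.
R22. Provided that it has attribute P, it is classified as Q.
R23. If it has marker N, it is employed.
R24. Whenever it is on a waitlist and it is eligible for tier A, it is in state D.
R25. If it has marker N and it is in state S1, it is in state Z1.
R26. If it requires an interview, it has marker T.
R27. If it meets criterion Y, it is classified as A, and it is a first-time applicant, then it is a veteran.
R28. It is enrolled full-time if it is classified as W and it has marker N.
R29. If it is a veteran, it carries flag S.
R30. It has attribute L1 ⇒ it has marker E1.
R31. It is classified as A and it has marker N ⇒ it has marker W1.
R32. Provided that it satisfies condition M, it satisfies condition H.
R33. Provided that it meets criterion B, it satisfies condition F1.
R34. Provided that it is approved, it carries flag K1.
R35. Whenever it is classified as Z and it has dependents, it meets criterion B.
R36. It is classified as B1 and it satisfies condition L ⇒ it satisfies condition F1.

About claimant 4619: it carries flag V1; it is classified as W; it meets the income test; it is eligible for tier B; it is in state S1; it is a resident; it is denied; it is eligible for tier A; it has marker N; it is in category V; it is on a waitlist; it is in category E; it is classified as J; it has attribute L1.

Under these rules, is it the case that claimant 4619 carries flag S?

Yes

By R3 (it is eligible for tier B): it satisfies condition L.
By R6 (it has attribute L1, it is denied, it is in category E): it meets criterion B.
By R13 (it satisfies condition L): it is in category F.
By R18 (it meets the income test, it carries flag V1): it has dependents.
By R24 (it is on a waitlist, it is eligible for tier A): it is in state D.
By R25 (it has marker N, it is in state S1): it is in state Z1.
By R28 (it is classified as W, it has marker N): it is enrolled full-time.
By R33 (it meets criterion B): it satisfies condition F1.
By R1 (it is in category F, it is denied): it is exempt.
By R5 (it is exempt): it has marker U.
By R14 (it has marker U): it is classified as U1.
By R17 (it is enrolled full-time, it carries flag V1): it is classified as Q.
By R19 (it is in state D, it has dependents): it has a qualifying event.
By R4 (it is classified as U1, it is on a waitlist): it meets criterion Y.
By R9 (it satisfies condition F1, it has a qualifying event): it is classified as A.
By R15 (it is classified as Q, it is in category V): it carries flag C1.
By R10 (it carries flag C1, it is in state Z1): it is a first-time applicant.
By R27 (it meets criterion Y, it is classified as A, it is a first-time applicant): it is a veteran.
By R29 (it is a veteran): it carries flag S.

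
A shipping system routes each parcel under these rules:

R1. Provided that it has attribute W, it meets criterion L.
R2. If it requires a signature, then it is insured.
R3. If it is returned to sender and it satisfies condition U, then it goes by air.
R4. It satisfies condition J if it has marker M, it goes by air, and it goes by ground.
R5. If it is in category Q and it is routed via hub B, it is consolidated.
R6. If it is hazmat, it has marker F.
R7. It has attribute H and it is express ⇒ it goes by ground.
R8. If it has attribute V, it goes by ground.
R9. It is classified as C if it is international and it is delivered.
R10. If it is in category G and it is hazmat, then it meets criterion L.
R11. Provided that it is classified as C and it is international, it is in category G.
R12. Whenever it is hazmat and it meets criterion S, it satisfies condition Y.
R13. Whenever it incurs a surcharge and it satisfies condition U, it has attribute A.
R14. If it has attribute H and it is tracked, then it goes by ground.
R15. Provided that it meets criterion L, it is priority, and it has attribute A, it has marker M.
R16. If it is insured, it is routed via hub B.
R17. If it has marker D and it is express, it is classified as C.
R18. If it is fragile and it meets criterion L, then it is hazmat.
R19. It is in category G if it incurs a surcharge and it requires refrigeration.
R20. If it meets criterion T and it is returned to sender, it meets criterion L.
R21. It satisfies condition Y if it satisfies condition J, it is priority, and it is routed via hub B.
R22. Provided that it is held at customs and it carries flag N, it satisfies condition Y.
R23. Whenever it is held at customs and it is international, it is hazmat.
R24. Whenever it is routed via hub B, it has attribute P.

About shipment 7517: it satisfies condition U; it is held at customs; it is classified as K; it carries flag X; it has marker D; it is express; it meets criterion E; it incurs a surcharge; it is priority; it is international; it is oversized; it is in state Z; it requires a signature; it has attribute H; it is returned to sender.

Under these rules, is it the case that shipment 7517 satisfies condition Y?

By R2 (it requires a signature): it is insured.
By R3 (it is returned to sender, it satisfies condition U): it goes by air.
By R7 (it has attribute H, it is express): it goes by ground.
By R13 (it incurs a surcharge, it satisfies condition U): it has attribute A.
By R16 (it is insured): it is routed via hub B.
By R17 (it has marker D, it is express): it is classified as C.
By R23 (it is held at customs, it is international): it is hazmat.
By R11 (it is classified as C, it is international): it is in category G.
By R10 (it is in category G, it is hazmat): it meets criterion L.
By R15 (it meets criterion L, it is priority, it has attribute A): it has marker M.
By R4 (it has marker M, it goes by air, it goes by ground): it satisfies condition J.
By R21 (it satisfies condition J, it is priority, it is routed via hub B): it satisfies condition Y.

Yes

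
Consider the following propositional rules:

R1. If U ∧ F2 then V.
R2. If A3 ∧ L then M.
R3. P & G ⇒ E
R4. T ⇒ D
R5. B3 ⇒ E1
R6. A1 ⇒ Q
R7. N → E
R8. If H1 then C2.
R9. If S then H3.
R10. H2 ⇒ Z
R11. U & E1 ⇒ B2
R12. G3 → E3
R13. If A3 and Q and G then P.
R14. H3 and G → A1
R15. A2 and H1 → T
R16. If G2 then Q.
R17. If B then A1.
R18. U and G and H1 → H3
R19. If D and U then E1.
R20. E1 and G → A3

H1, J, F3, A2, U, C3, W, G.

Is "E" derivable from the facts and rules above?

Yes

T  (by R15: A2, H1)
H3  (by R18: U, G, H1)
D  (by R4: T)
A1  (by R14: H3, G)
E1  (by R19: D, U)
A3  (by R20: E1, G)
Q  (by R6: A1)
P  (by R13: A3, Q, G)
E  (by R3: P, G)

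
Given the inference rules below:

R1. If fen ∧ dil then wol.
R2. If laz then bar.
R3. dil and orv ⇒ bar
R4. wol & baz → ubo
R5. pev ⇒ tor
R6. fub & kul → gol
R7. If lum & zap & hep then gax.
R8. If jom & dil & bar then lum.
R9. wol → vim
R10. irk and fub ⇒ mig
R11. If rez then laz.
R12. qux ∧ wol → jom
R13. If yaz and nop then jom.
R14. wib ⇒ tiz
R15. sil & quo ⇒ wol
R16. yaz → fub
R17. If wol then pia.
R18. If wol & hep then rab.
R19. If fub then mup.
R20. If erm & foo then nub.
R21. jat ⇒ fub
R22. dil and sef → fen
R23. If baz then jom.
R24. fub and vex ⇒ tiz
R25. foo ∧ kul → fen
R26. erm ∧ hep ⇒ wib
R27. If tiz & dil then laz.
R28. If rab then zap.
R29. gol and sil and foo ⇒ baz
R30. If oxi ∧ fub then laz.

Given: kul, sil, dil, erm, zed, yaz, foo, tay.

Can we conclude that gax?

No

Forward chaining from the given facts derives: fub, mup, nub, fen, wol, gol, vim, pia, baz, ubo, jom.
The only rule concluding gax is R7, which needs lum; that is never established.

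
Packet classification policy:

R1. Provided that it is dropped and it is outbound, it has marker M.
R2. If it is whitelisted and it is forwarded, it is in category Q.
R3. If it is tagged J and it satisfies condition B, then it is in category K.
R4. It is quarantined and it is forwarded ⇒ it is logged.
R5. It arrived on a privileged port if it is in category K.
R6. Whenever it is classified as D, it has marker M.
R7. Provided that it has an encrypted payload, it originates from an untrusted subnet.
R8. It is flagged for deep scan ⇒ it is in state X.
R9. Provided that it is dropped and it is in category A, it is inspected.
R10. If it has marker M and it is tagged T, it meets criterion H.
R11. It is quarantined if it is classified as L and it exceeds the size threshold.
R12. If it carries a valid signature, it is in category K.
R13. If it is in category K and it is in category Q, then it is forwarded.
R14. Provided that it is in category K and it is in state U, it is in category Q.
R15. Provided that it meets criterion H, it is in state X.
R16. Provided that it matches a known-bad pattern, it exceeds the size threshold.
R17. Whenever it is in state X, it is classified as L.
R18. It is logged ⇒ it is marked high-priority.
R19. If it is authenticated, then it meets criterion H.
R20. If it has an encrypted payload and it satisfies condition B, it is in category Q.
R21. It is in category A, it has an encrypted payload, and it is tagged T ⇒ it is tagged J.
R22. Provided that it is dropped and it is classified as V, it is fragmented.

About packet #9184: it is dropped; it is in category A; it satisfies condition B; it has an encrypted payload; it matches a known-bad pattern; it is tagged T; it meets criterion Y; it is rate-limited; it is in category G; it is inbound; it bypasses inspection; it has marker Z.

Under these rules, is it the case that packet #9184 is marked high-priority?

Forward chaining from the given facts derives: originates from an untrusted subnet, is inspected, exceeds the size threshold, is in category Q, is tagged J, is in category K, arrived on a privileged port, is forwarded.
The only rule concluding "it is marked high-priority" is R18, which needs "it is logged"; that is never established.

No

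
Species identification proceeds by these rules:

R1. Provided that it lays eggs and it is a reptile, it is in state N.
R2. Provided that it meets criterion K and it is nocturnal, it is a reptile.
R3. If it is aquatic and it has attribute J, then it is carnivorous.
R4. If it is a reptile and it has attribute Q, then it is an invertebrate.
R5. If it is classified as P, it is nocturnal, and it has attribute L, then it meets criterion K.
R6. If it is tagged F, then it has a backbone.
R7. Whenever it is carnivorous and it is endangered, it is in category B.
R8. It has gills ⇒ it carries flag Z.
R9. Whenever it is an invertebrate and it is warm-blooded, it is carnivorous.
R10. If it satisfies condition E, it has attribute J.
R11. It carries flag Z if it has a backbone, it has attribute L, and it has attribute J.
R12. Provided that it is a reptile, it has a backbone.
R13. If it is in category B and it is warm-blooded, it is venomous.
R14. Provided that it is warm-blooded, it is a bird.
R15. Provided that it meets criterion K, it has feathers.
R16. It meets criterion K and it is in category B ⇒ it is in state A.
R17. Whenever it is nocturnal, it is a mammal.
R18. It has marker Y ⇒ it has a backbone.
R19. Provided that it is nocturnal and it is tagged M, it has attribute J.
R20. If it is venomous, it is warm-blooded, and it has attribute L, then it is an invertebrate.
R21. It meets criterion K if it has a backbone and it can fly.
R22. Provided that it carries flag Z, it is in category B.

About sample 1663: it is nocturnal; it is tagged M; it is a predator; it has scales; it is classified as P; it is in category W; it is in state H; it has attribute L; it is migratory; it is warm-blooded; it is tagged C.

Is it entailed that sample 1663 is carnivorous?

Yes

By R5 (it is classified as P, it is nocturnal, it has attribute L): it meets criterion K.
By R19 (it is nocturnal, it is tagged M): it has attribute J.
By R2 (it meets criterion K, it is nocturnal): it is a reptile.
By R12 (it is a reptile): it has a backbone.
By R11 (it has a backbone, it has attribute L, it has attribute J): it carries flag Z.
By R22 (it carries flag Z): it is in category B.
By R13 (it is in category B, it is warm-blooded): it is venomous.
By R20 (it is venomous, it is warm-blooded, it has attribute L): it is an invertebrate.
By R9 (it is an invertebrate, it is warm-blooded): it is carnivorous.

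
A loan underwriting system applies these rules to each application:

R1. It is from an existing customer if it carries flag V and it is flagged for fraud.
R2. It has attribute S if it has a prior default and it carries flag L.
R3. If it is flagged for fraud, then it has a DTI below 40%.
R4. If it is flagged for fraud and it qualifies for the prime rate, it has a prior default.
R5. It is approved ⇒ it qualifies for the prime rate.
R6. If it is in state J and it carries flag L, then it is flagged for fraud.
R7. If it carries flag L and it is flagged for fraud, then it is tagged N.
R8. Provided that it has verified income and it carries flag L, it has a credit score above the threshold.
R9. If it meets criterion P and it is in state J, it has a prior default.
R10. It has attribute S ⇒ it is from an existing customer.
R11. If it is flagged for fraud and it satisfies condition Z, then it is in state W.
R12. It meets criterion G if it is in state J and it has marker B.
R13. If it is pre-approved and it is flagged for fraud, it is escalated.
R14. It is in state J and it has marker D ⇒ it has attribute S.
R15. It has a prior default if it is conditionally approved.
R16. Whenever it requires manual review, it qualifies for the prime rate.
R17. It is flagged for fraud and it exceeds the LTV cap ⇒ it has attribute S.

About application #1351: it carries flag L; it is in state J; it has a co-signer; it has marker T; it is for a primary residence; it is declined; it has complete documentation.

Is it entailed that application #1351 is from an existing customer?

Forward chaining from the given facts derives: is flagged for fraud, is tagged N, has a DTI below 40%.
Rules concluding "it is from an existing customer": R1 needs "it carries flag V"; R10 needs "it has attribute S" — none of these are established.

No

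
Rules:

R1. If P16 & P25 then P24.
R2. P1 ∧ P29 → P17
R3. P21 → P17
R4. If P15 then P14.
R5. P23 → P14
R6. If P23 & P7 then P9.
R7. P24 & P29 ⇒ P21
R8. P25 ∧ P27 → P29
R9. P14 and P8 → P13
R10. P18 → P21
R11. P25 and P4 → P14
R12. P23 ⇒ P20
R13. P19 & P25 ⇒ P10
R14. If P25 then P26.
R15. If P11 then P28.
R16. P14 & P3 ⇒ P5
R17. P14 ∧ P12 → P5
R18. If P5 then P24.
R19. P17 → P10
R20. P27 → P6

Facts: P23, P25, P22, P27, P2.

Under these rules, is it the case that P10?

No

Forward chaining from the given facts derives: P14, P29, P20, P26, P6.
Rules concluding P10: R13 needs P19; R19 needs P17 — none of these are established.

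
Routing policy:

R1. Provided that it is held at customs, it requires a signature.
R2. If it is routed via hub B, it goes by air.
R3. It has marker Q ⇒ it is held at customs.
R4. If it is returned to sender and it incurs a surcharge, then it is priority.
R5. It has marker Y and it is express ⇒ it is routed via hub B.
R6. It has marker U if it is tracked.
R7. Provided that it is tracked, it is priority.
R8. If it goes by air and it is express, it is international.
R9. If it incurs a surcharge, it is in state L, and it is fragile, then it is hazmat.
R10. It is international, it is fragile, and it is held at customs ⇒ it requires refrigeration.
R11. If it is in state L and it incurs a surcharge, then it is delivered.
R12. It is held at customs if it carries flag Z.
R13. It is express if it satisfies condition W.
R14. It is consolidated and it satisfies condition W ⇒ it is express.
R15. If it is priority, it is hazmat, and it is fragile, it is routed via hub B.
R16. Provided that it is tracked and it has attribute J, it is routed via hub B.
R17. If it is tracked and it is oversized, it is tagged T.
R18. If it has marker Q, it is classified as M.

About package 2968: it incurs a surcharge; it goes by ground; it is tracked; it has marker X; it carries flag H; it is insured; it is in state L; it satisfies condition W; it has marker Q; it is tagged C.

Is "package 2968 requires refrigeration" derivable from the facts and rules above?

No

Forward chaining from the given facts derives: is held at customs, has marker U, is priority, is delivered, is express, is classified as M, requires a signature.
The only rule concluding "it requires refrigeration" is R10, which needs "it is international"; that is never established.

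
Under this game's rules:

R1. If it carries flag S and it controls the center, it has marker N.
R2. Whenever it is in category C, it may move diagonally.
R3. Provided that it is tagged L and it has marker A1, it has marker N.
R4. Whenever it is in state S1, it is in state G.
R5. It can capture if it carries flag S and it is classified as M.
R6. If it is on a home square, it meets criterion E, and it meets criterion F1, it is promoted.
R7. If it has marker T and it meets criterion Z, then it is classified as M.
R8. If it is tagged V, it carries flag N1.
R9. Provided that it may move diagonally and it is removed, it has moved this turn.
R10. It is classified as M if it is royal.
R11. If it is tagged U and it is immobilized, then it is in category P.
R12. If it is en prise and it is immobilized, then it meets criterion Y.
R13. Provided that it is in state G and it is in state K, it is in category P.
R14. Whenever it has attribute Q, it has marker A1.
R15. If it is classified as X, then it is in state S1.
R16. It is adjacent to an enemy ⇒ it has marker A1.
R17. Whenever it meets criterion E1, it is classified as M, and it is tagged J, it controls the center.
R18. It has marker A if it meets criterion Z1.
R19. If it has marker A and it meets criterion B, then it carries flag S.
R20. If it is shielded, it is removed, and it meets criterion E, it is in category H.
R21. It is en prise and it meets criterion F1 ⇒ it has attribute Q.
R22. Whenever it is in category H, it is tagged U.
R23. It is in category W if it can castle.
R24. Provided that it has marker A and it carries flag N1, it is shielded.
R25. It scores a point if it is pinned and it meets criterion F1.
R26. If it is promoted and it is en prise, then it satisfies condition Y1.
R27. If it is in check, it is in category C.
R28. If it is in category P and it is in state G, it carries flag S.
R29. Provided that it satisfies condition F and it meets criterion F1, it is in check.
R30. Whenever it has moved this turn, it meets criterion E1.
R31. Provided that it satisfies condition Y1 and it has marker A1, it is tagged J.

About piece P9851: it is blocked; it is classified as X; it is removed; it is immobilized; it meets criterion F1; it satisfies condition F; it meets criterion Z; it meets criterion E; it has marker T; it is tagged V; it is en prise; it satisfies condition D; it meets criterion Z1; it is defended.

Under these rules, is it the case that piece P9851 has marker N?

No

Forward chaining from the given facts derives: is classified as M, carries flag N1, meets criterion Y, is in state S1, has marker A, has attribute Q, is shielded, is in check, is in state G, has marker A1, is in category H, is tagged U, is in category C, may move diagonally, has moved this turn, is in category P, carries flag S, meets criterion E1, can capture.
Rules concluding "it has marker N": R1 needs "it controls the center"; R3 needs "it is tagged L" — none of these are established.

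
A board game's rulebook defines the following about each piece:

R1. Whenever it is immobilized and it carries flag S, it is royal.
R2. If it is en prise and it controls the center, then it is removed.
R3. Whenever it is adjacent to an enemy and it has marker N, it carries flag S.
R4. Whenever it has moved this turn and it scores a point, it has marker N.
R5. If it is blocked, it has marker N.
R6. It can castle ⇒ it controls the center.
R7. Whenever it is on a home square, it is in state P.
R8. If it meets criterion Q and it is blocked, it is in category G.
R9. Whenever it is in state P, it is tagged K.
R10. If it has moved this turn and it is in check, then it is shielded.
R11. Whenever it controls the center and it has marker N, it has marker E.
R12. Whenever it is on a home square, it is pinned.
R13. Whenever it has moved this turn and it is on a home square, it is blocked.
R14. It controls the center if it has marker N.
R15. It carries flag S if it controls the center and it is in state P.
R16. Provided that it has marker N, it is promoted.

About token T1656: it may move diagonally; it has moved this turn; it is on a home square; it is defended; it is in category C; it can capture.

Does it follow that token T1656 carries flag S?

By R7 (it is on a home square): it is in state P.
By R13 (it has moved this turn, it is on a home square): it is blocked.
By R5 (it is blocked): it has marker N.
By R14 (it has marker N): it controls the center.
By R15 (it controls the center, it is in state P): it carries flag S.

Yes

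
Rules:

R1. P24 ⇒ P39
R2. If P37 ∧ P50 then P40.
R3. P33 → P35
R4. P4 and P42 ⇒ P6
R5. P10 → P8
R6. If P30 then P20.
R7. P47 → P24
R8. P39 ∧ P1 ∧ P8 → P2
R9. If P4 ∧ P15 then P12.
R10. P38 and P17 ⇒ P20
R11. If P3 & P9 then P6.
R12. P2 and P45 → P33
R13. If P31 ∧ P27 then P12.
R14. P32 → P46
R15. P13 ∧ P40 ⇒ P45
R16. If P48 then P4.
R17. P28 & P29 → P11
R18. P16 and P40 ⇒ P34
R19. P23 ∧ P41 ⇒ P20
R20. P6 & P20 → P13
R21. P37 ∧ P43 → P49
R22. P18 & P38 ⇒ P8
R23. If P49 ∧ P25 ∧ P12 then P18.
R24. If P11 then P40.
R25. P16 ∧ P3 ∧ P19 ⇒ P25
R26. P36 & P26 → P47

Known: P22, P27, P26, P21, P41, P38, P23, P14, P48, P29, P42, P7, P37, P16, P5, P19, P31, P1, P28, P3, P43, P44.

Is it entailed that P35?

Forward chaining from the given facts derives: P12, P4, P11, P20, P49, P40, P25, P6, P34, P13, P18, P45, P8.
The only rule concluding P35 is R3, which needs P33; that is never established.

No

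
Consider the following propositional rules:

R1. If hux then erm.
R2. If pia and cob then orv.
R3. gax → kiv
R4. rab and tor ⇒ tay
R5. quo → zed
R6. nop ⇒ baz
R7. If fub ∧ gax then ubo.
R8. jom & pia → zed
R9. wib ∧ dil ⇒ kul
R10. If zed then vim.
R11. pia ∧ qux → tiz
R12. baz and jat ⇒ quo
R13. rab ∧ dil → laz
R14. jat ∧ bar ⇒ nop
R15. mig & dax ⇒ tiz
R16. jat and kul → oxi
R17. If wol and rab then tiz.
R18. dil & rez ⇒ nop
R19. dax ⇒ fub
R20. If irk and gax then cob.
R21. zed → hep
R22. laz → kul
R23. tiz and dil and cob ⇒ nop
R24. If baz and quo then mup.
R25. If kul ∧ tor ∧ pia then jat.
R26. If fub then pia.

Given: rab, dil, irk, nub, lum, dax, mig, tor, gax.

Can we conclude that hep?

Yes

laz  (by R13: rab, dil)
tiz  (by R15: mig, dax)
fub  (by R19: dax)
cob  (by R20: irk, gax)
kul  (by R22: laz)
nop  (by R23: tiz, dil, cob)
pia  (by R26: fub)
baz  (by R6: nop)
jat  (by R25: kul, tor, pia)
quo  (by R12: baz, jat)
zed  (by R5: quo)
hep  (by R21: zed)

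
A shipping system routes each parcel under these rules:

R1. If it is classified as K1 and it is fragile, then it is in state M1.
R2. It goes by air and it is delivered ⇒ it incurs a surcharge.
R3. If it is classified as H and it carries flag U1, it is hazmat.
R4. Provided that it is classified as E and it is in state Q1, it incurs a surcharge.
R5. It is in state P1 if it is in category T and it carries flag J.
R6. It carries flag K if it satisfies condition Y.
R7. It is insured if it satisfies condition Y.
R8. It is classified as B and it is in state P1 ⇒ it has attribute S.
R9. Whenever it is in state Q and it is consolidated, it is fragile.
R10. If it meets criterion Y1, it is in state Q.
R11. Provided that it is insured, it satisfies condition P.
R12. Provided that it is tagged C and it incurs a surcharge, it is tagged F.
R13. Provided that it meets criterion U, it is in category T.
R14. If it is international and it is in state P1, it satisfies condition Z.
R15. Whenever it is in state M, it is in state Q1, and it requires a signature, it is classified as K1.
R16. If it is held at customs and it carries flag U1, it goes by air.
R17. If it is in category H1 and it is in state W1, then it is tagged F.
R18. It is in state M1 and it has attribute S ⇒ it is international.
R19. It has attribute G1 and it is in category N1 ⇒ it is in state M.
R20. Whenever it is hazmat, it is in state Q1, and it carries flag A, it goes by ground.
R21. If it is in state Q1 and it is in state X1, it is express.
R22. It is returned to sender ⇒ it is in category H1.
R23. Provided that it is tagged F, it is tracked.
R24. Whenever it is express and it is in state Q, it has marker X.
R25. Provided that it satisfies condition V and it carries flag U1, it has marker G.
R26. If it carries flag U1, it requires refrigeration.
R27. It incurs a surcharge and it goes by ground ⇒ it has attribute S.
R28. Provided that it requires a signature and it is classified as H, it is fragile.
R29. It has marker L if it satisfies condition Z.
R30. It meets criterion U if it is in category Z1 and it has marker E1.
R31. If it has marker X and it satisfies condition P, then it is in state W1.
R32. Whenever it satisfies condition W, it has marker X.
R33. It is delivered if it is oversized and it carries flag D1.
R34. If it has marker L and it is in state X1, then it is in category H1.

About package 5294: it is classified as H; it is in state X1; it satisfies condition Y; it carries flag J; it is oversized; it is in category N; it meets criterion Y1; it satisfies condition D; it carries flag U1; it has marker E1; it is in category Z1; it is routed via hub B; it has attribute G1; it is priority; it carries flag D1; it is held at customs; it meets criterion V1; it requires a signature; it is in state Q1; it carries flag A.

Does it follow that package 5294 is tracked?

No

Forward chaining from the given facts derives: is hazmat, carries flag K, is insured, is in state Q, satisfies condition P, goes by air, goes by ground, is express, has marker X, requires refrigeration, is fragile, meets criterion U, is in state W1, is delivered, incurs a surcharge, is in category T, has attribute S, is in state P1.
The only rule concluding "it is tracked" is R23, which needs "it is tagged F"; that is never established.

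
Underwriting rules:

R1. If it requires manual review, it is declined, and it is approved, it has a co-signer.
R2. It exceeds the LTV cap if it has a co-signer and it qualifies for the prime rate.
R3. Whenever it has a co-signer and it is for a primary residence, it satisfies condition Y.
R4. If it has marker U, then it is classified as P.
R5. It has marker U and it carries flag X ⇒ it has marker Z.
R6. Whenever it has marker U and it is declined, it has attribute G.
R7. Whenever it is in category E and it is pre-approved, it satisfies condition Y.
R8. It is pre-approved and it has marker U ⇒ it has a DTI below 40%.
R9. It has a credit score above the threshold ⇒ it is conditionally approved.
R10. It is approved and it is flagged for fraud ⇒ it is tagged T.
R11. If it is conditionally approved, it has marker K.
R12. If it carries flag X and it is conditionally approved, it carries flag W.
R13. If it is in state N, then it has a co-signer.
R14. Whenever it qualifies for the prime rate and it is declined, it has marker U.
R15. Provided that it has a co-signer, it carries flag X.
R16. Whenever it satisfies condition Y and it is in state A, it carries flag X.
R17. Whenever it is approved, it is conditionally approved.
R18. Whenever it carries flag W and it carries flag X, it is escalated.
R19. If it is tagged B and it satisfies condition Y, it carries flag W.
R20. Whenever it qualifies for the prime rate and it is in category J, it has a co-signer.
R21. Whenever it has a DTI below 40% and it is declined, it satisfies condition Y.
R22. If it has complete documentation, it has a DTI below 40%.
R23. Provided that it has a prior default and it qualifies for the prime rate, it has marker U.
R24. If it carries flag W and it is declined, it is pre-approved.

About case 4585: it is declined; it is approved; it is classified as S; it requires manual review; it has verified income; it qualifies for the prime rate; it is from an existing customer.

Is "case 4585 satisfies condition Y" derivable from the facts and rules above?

Yes

By R1 (it requires manual review, it is declined, it is approved): it has a co-signer.
By R14 (it qualifies for the prime rate, it is declined): it has marker U.
By R15 (it has a co-signer): it carries flag X.
By R17 (it is approved): it is conditionally approved.
By R12 (it carries flag X, it is conditionally approved): it carries flag W.
By R24 (it carries flag W, it is declined): it is pre-approved.
By R8 (it is pre-approved, it has marker U): it has a DTI below 40%.
By R21 (it has a DTI below 40%, it is declined): it satisfies condition Y.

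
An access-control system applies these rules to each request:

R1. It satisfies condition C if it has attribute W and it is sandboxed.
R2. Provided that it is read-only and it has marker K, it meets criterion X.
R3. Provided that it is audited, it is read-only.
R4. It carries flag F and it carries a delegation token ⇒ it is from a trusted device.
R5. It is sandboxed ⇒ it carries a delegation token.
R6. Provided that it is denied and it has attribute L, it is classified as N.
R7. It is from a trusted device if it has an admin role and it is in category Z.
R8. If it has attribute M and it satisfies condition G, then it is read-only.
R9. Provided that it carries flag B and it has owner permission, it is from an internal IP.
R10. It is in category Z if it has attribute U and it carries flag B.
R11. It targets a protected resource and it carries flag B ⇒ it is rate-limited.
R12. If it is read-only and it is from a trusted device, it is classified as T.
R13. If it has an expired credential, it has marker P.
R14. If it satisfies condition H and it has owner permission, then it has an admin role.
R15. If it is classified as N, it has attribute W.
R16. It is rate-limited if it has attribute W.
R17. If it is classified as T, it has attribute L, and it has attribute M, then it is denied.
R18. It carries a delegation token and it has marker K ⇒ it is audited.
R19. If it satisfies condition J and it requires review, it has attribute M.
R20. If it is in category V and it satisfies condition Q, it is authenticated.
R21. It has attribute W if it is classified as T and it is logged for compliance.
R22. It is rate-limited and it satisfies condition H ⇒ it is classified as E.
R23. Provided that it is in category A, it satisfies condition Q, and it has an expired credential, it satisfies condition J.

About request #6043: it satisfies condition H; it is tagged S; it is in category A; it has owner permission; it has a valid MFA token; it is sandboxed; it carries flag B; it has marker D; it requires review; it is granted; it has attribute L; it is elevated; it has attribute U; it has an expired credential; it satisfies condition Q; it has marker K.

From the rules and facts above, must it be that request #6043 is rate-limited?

By R5 (it is sandboxed): it carries a delegation token.
By R10 (it has attribute U, it carries flag B): it is in category Z.
By R14 (it satisfies condition H, it has owner permission): it has an admin role.
By R18 (it carries a delegation token, it has marker K): it is audited.
By R23 (it is in category A, it satisfies condition Q, it has an expired credential): it satisfies condition J.
By R3 (it is audited): it is read-only.
By R7 (it has an admin role, it is in category Z): it is from a trusted device.
By R12 (it is read-only, it is from a trusted device): it is classified as T.
By R19 (it satisfies condition J, it requires review): it has attribute M.
By R17 (it is classified as T, it has attribute L, it has attribute M): it is denied.
By R6 (it is denied, it has attribute L): it is classified as N.
By R15 (it is classified as N): it has attribute W.
By R16 (it has attribute W): it is rate-limited.

Yes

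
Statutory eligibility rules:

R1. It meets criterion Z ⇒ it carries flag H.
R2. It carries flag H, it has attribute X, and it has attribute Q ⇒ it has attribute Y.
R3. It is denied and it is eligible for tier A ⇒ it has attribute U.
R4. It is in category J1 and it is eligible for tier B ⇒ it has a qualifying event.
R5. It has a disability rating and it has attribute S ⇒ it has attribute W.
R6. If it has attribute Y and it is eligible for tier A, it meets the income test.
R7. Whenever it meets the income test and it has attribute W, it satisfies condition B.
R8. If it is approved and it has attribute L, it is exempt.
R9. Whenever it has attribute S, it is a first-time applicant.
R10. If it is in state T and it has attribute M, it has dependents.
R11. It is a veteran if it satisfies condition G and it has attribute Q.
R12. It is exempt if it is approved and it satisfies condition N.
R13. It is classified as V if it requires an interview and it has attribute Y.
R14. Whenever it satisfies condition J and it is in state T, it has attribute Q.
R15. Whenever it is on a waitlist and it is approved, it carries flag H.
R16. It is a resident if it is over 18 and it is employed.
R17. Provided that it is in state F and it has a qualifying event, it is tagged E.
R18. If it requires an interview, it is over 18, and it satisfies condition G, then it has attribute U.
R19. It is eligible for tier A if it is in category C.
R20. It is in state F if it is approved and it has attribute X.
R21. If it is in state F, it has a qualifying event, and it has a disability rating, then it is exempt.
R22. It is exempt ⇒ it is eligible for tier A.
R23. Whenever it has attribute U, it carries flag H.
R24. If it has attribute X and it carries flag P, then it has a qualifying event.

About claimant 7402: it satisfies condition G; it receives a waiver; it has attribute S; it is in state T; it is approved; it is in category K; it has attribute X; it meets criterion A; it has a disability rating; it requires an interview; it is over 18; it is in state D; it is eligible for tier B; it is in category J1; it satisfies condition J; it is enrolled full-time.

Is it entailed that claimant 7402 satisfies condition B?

By R4 (it is in category J1, it is eligible for tier B): it has a qualifying event.
By R5 (it has a disability rating, it has attribute S): it has attribute W.
By R14 (it satisfies condition J, it is in state T): it has attribute Q.
By R18 (it requires an interview, it is over 18, it satisfies condition G): it has attribute U.
By R20 (it is approved, it has attribute X): it is in state F.
By R21 (it is in state F, it has a qualifying event, it has a disability rating): it is exempt.
By R22 (it is exempt): it is eligible for tier A.
By R23 (it has attribute U): it carries flag H.
By R2 (it carries flag H, it has attribute X, it has attribute Q): it has attribute Y.
By R6 (it has attribute Y, it is eligible for tier A): it meets the income test.
By R7 (it meets the income test, it has attribute W): it satisfies condition B.

Yes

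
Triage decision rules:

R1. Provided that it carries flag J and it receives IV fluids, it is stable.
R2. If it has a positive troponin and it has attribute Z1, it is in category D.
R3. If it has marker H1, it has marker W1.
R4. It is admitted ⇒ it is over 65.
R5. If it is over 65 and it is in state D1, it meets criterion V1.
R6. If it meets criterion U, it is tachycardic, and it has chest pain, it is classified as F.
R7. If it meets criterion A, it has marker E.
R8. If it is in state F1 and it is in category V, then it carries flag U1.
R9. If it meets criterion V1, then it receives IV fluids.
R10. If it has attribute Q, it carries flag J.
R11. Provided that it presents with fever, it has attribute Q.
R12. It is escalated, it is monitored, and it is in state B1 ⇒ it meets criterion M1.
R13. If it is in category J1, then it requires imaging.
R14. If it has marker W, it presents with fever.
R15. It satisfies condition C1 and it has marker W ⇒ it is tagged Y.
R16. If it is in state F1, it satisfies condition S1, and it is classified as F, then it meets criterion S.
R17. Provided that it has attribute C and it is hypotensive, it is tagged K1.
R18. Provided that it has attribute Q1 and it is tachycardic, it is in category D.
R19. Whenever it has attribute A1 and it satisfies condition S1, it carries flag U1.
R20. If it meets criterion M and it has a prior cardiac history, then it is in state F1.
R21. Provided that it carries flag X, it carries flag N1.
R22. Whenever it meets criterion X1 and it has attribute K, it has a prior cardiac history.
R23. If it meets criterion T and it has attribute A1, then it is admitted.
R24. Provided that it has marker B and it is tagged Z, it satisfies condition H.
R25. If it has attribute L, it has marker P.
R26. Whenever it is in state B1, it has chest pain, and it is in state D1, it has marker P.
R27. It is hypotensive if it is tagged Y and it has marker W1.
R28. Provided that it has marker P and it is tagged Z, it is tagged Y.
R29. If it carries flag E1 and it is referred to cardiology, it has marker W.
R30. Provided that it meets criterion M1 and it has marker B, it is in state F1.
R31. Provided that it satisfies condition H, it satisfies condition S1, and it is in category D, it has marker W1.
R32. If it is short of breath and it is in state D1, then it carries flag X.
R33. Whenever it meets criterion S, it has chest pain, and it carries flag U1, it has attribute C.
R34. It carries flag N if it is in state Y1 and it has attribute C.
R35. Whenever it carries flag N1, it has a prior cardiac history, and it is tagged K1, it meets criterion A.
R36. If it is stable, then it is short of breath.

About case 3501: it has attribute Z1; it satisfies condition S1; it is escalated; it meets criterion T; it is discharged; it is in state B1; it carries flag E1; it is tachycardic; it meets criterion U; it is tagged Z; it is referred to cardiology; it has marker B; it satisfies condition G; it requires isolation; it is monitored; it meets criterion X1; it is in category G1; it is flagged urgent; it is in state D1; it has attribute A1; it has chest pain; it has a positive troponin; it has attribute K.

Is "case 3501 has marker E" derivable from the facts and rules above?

By R2 (it has a positive troponin, it has attribute Z1): it is in category D.
By R6 (it meets criterion U, it is tachycardic, it has chest pain): it is classified as F.
By R12 (it is escalated, it is monitored, it is in state B1): it meets criterion M1.
By R19 (it has attribute A1, it satisfies condition S1): it carries flag U1.
By R22 (it meets criterion X1, it has attribute K): it has a prior cardiac history.
By R23 (it meets criterion T, it has attribute A1): it is admitted.
By R24 (it has marker B, it is tagged Z): it satisfies condition H.
By R26 (it is in state B1, it has chest pain, it is in state D1): it has marker P.
By R28 (it has marker P, it is tagged Z): it is tagged Y.
By R29 (it carries flag E1, it is referred to cardiology): it has marker W.
By R30 (it meets criterion M1, it has marker B): it is in state F1.
By R31 (it satisfies condition H, it satisfies condition S1, it is in category D): it has marker W1.
By R4 (it is admitted): it is over 65.
By R5 (it is over 65, it is in state D1): it meets criterion V1.
By R9 (it meets criterion V1): it receives IV fluids.
By R14 (it has marker W): it presents with fever.
By R16 (it is in state F1, it satisfies condition S1, it is classified as F): it meets criterion S.
By R27 (it is tagged Y, it has marker W1): it is hypotensive.
By R33 (it meets criterion S, it has chest pain, it carries flag U1): it has attribute C.
By R11 (it presents with fever): it has attribute Q.
By R17 (it has attribute C, it is hypotensive): it is tagged K1.
By R10 (it has attribute Q): it carries flag J.
By R1 (it carries flag J, it receives IV fluids): it is stable.
By R36 (it is stable): it is short of breath.
By R32 (it is short of breath, it is in state D1): it carries flag X.
By R21 (it carries flag X): it carries flag N1.
By R35 (it carries flag N1, it has a prior cardiac history, it is tagged K1): it meets criterion A.
By R7 (it meets criterion A): it has marker E.

Yes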